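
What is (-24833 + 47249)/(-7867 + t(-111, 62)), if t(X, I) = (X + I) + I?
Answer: -3736/1309 ≈ -2.8541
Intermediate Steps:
t(X, I) = X + 2*I (t(X, I) = (I + X) + I = X + 2*I)
(-24833 + 47249)/(-7867 + t(-111, 62)) = (-24833 + 47249)/(-7867 + (-111 + 2*62)) = 22416/(-7867 + (-111 + 124)) = 22416/(-7867 + 13) = 22416/(-7854) = 22416*(-1/7854) = -3736/1309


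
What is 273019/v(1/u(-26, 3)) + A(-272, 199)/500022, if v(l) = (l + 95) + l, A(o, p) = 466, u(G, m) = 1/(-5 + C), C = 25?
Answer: 7584198296/3750165 ≈ 2022.4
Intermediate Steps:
u(G, m) = 1/20 (u(G, m) = 1/(-5 + 25) = 1/20)
v(l) = 95 + 2*l (v(l) = (95 + l) + l = 95 + 2*l)
273019/v(1/u(-26, 3)) + A(-272, 199)/500022 = 273019/(95 + 2/(1/20)) + 466/500022 = 273019/(95 + 2*20) + 466*(1/500022) = 273019/(95 + 40) + 233/250011 = 273019/135 + 233/250011 = 7584198296/3750165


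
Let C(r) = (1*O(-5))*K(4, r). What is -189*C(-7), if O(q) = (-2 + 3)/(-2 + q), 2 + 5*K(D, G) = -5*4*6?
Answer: -3294/5 ≈ -658.80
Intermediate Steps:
K(D, G) = -122/5 (K(D, G) = -⅖ + (-5*4*6)/5 = -⅖ + (-20*6)/5 = -⅖ + (⅕)*(-120) = -⅖ - 24 = -122/5)
O(q) = 1/(-2 + q)
C(r) = 122/35 (C(r) = (1/(-2 - 5))*(-122/5) = (1/(-7))*(-122/5) = (1*(-⅐))*(-122/5) = -⅐*(-122/5) = 122/35)
-189*C(-7) = -189*122/35 = -3294/5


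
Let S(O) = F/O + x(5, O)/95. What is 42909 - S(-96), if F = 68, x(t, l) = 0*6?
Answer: 1029833/24 ≈ 42910.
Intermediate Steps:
x(t, l) = 0
S(O) = 68/O (S(O) = 68/O + 0/95 = 68/O + 0*(1/95) = 68/O + 0 = 68/O)
42909 - S(-96) = 42909 - 68/(-96) = 42909 - 68*(-1)/96 = 42909 - 1*(-17/24) = 42909 + 17/24 = 1029833/24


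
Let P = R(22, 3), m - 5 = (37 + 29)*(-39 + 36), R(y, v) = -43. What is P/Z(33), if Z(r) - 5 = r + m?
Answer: 43/155 ≈ 0.27742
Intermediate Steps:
m = -193 (m = 5 + (37 + 29)*(-39 + 36) = 5 + 66*(-3) = 5 - 198 = -193)
Z(r) = -188 + r (Z(r) = 5 + (r - 193) = 5 + (-193 + r) = -188 + r)
P = -43
P/Z(33) = -43/(-188 + 33) = -43/(-155) = -43*(-1/155) = 43/155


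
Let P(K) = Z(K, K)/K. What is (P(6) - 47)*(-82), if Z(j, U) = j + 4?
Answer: 11152/3 ≈ 3717.3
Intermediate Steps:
Z(j, U) = 4 + j
P(K) = (4 + K)/K
(P(6) - 47)*(-82) = ((4 + 6)/6 - 47)*(-82) = ((1/6)*10 - 47)*(-82) = (5/3 - 47)*(-82) = -136/3*(-82) = 11152/3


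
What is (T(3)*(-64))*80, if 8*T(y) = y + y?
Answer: -3840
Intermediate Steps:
T(y) = y/4 (T(y) = (y + y)/8 = (2*y)/8 = y/4)
(T(3)*(-64))*80 = (((¼)*3)*(-64))*80 = ((¾)*(-64))*80 = -48*80 = -3840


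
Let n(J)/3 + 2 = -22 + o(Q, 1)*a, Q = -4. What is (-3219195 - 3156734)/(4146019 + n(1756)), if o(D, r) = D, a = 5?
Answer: -6375929/4145887 ≈ -1.5379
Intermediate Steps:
n(J) = -132 (n(J) = -6 + 3*(-22 - 4*5) = -6 + 3*(-22 - 20) = -6 + 3*(-42) = -6 - 126 = -132)
(-3219195 - 3156734)/(4146019 + n(1756)) = (-3219195 - 3156734)/(4146019 - 132) = -6375929/4145887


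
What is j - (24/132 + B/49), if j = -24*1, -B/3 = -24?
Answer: -13826/539 ≈ -25.651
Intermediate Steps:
B = 72 (B = -3*(-24) = 72)
j = -24
j - (24/132 + B/49) = -24 - (24/132 + 72/49) = -24 - (24*(1/132) + 72*(1/49)) = -24 - (2/11 + 72/49) = -24 - 1*890/539 = -24 - 890/539 = -13826/539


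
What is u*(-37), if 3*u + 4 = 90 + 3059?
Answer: -116365/3 ≈ -38788.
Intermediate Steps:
u = 3145/3 (u = -4/3 + (90 + 3059)/3 = -4/3 + (⅓)*3149 = -4/3 + 3149/3 = 3145/3 ≈ 1048.3)
u*(-37) = (3145/3)*(-37) = -116365/3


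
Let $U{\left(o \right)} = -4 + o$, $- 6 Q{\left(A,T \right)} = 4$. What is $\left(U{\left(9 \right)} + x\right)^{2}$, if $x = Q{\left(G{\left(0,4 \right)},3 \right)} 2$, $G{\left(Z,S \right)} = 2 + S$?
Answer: $\frac{121}{9} \approx 13.444$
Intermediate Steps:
$Q{\left(A,T \right)} = - \frac{2}{3}$ ($Q{\left(A,T \right)} = \left(- \frac{1}{6}\right) 4 = - \frac{2}{3}$)
$x = - \frac{4}{3}$ ($x = \left(- \frac{2}{3}\right) 2 = - \frac{4}{3} \approx -1.3333$)
$\left(U{\left(9 \right)} + x\right)^{2} = \left(\left(-4 + 9\right) - \frac{4}{3}\right)^{2} = \left(5 - \frac{4}{3}\right)^{2} = \left(\frac{11}{3}\right)^{2} = \frac{121}{9}$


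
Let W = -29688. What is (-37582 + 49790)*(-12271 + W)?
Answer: -512235472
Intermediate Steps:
(-37582 + 49790)*(-12271 + W) = (-37582 + 49790)*(-12271 - 29688) = 12208*(-41959) = -512235472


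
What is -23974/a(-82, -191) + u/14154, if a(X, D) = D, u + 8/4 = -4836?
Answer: 169201969/1351707 ≈ 125.18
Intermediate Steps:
u = -4838 (u = -2 - 4836 = -4838)
-23974/a(-82, -191) + u/14154 = -23974/(-191) - 4838/14154 = -23974*(-1/191) - 4838*1/14154 = 23974/191 - 2419/7077 = 169201969/1351707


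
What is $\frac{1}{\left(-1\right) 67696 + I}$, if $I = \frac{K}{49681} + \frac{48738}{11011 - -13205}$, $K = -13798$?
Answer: $- \frac{200512516}{13573547413101} \approx -1.4772 \cdot 10^{-5}$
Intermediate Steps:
$I = \frac{347870035}{200512516}$ ($I = - \frac{13798}{49681} + \frac{48738}{11011 - -13205} = \left(-13798\right) \frac{1}{49681} + \frac{48738}{11011 + 13205} = - \frac{13798}{49681} + \frac{48738}{24216} = - \frac{13798}{49681} + 48738 \cdot \frac{1}{24216} = - \frac{13798}{49681} + \frac{8123}{4036} = \frac{347870035}{200512516} \approx 1.7349$)
$\frac{1}{\left(-1\right) 67696 + I} = \frac{1}{\left(-1\right) 67696 + \frac{347870035}{200512516}} = \frac{1}{-67696 + \frac{347870035}{200512516}} = \frac{1}{- \frac{13573547413101}{200512516}} = - \frac{200512516}{13573547413101}$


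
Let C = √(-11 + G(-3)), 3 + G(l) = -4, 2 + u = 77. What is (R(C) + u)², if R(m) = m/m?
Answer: 5776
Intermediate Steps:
u = 75 (u = -2 + 77 = 75)
G(l) = -7 (G(l) = -3 - 4 = -7)
C = 3*I*√2 (C = √(-11 - 7) = √(-18) = 3*I*√2 ≈ 4.2426*I)
R(m) = 1
(R(C) + u)² = (1 + 75)² = 76² = 5776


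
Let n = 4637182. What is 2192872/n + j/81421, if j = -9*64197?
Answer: -113667851117/17161999801 ≈ -6.6232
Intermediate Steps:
j = -577773
2192872/n + j/81421 = 2192872/4637182 - 577773/81421 = 2192872*(1/4637182) - 577773*1/81421 = 99676/210781 - 577773/81421 = -113667851117/17161999801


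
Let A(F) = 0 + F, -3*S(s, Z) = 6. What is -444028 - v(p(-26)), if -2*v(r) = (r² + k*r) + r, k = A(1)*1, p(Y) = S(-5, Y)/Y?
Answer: -150081437/338 ≈ -4.4403e+5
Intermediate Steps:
S(s, Z) = -2 (S(s, Z) = -⅓*6 = -2)
A(F) = F
p(Y) = -2/Y
k = 1 (k = 1*1 = 1)
v(r) = -r - r²/2 (v(r) = -((r² + 1*r) + r)/2 = -((r² + r) + r)/2 = -((r + r²) + r)/2 = -(r² + 2*r)/2 = -r - r²/2)
-444028 - v(p(-26)) = -444028 - (-1)*(-2/(-26))*(2 - 2/(-26))/2 = -444028 - (-1)*(-2*(-1/26))*(2 - 2*(-1/26))/2 = -444028 - (-1)*(2 + 1/13)/(2*13) = -444028 - (-1)*27/(2*13*13) = -444028 - 1*(-27/338) = -444028 + 27/338 = -150081437/338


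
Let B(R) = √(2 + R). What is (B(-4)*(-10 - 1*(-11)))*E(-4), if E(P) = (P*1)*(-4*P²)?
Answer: 256*I*√2 ≈ 362.04*I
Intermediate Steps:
E(P) = -4*P³ (E(P) = P*(-4*P²) = -4*P³)
(B(-4)*(-10 - 1*(-11)))*E(-4) = (√(2 - 4)*(-10 - 1*(-11)))*(-4*(-4)³) = (√(-2)*(-10 + 11))*(-4*(-64)) = ((I*√2)*1)*256 = (I*√2)*256 = 256*I*√2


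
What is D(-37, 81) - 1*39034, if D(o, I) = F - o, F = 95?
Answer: -38902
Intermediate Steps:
D(o, I) = 95 - o
D(-37, 81) - 1*39034 = (95 - 1*(-37)) - 1*39034 = (95 + 37) - 39034 = 132 - 39034 = -38902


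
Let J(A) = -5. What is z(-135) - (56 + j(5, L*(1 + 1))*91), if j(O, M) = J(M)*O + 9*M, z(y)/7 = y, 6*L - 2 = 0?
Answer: 728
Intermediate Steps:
L = 1/3 (L = 1/3 + (1/6)*0 = 1/3 + 0 = 1/3 ≈ 0.33333)
z(y) = 7*y
j(O, M) = -5*O + 9*M
z(-135) - (56 + j(5, L*(1 + 1))*91) = 7*(-135) - (56 + (-5*5 + 9*((1 + 1)/3))*91) = -945 - (56 + (-25 + 9*((1/3)*2))*91) = -945 - (56 + (-25 + 9*(2/3))*91) = -945 - (56 + (-25 + 6)*91) = -945 - (56 - 19*91) = -945 - (56 - 1729) = -945 - 1*(-1673) = -945 + 1673 = 728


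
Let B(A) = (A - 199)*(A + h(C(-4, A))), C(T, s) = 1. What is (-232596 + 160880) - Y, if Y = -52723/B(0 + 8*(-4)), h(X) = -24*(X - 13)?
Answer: -385550009/5376 ≈ -71717.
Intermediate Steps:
h(X) = 312 - 24*X (h(X) = -24*(-13 + X) = 312 - 24*X)
B(A) = (-199 + A)*(288 + A) (B(A) = (A - 199)*(A + (312 - 24*1)) = (-199 + A)*(A + (312 - 24)) = (-199 + A)*(A + 288) = (-199 + A)*(288 + A))
Y = 4793/5376 (Y = -52723/(-57312 + (0 + 8*(-4))² + 89*(0 + 8*(-4))) = -52723/(-57312 + (0 - 32)² + 89*(0 - 32)) = -52723/(-57312 + (-32)² + 89*(-32)) = -52723/(-57312 + 1024 - 2848) = -52723/(-59136) = -52723*(-1/59136) = 4793/5376 ≈ 0.89155)
(-232596 + 160880) - Y = (-232596 + 160880) - 1*4793/5376 = -71716 - 4793/5376 = -385550009/5376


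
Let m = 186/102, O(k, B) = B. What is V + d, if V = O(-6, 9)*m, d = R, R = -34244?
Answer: -581869/17 ≈ -34228.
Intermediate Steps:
m = 31/17 (m = 186*(1/102) = 31/17 ≈ 1.8235)
d = -34244
V = 279/17 (V = 9*(31/17) = 279/17 ≈ 16.412)
V + d = 279/17 - 34244 = -581869/17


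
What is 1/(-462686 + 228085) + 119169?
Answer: 27957166568/234601 ≈ 1.1917e+5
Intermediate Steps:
1/(-462686 + 228085) + 119169 = 1/(-234601) + 119169 = -1/234601 + 119169 = 27957166568/234601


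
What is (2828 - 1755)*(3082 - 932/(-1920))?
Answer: 1587603289/480 ≈ 3.3075e+6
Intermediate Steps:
(2828 - 1755)*(3082 - 932/(-1920)) = 1073*(3082 - 932*(-1/1920)) = 1073*(3082 + 233/480) = 1073*(1479593/480) = 1587603289/480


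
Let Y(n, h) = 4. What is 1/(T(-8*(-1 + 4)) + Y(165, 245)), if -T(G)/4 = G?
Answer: 1/100 ≈ 0.010000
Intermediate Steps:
T(G) = -4*G
1/(T(-8*(-1 + 4)) + Y(165, 245)) = 1/(-(-32)*(-1 + 4) + 4) = 1/(-(-32)*3 + 4) = 1/(-4*(-24) + 4) = 1/(96 + 4) = 1/100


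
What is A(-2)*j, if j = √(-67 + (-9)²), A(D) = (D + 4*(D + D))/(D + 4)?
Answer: -9*√14 ≈ -33.675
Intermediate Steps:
A(D) = 9*D/(4 + D) (A(D) = (D + 4*(2*D))/(4 + D) = (D + 8*D)/(4 + D) = (9*D)/(4 + D) = 9*D/(4 + D))
j = √14 (j = √(-67 + 81) = √14 ≈ 3.7417)
A(-2)*j = (9*(-2)/(4 - 2))*√14 = (9*(-2)/2)*√14 = (9*(-2)*(½))*√14 = -9*√14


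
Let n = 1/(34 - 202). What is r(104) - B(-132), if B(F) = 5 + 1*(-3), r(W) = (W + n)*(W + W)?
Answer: 454204/21 ≈ 21629.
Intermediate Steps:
n = -1/168 (n = 1/(-168) = -1/168 ≈ -0.0059524)
r(W) = 2*W*(-1/168 + W) (r(W) = (W - 1/168)*(W + W) = (-1/168 + W)*(2*W) = 2*W*(-1/168 + W))
B(F) = 2 (B(F) = 5 - 3 = 2)
r(104) - B(-132) = (1/84)*104*(-1 + 168*104) - 1*2 = (1/84)*104*(-1 + 17472) - 2 = (1/84)*104*17471 - 2 = 454246/21 - 2 = 454204/21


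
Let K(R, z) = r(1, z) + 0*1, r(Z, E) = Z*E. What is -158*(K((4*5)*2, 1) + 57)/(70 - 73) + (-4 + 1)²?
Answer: 9191/3 ≈ 3063.7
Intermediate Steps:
r(Z, E) = E*Z
K(R, z) = z (K(R, z) = z*1 + 0*1 = z + 0 = z)
-158*(K((4*5)*2, 1) + 57)/(70 - 73) + (-4 + 1)² = -158*(1 + 57)/(70 - 73) + (-4 + 1)² = -9164/(-3) + (-3)² = -9164*(-1)/3 + 9 = -158*(-58/3) + 9 = 9164/3 + 9 = 9191/3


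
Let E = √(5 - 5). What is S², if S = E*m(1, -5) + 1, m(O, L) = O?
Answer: 1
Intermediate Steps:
E = 0 (E = √0 = 0)
S = 1 (S = 0*1 + 1 = 0 + 1 = 1)
S² = 1² = 1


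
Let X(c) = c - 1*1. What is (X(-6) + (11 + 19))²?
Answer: 529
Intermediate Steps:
X(c) = -1 + c (X(c) = c - 1 = -1 + c)
(X(-6) + (11 + 19))² = ((-1 - 6) + (11 + 19))² = (-7 + 30)² = 23² = 529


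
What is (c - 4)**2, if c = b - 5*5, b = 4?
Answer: 625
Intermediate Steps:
c = -21 (c = 4 - 5*5 = 4 - 25 = -21)
(c - 4)**2 = (-21 - 4)**2 = (-25)**2 = 625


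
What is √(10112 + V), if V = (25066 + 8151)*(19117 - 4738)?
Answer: √477637355 ≈ 21855.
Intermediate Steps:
V = 477627243 (V = 33217*14379 = 477627243)
√(10112 + V) = √(10112 + 477627243) = √477637355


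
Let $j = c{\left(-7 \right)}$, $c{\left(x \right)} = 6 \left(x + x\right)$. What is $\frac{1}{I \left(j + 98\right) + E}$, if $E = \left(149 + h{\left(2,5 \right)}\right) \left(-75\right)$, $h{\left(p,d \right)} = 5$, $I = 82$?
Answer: $- \frac{1}{10402} \approx -9.6135 \cdot 10^{-5}$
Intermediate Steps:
$c{\left(x \right)} = 12 x$ ($c{\left(x \right)} = 6 \cdot 2 x = 12 x$)
$j = -84$ ($j = 12 \left(-7\right) = -84$)
$E = -11550$ ($E = \left(149 + 5\right) \left(-75\right) = 154 \left(-75\right) = -11550$)
$\frac{1}{I \left(j + 98\right) + E} = \frac{1}{82 \left(-84 + 98\right) - 11550} = \frac{1}{82 \cdot 14 - 11550} = \frac{1}{1148 - 11550} = \frac{1}{-10402} = - \frac{1}{10402}$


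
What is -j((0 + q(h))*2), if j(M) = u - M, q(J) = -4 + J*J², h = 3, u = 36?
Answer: 10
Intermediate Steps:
q(J) = -4 + J³
j(M) = 36 - M
-j((0 + q(h))*2) = -(36 - (0 + (-4 + 3³))*2) = -(36 - (0 + (-4 + 27))*2) = -(36 - (0 + 23)*2) = -(36 - 23*2) = -(36 - 1*46) = -(36 - 46) = -1*(-10) = 10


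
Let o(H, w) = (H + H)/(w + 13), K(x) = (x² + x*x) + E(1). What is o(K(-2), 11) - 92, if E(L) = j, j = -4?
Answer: -275/3 ≈ -91.667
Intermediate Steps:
E(L) = -4
K(x) = -4 + 2*x² (K(x) = (x² + x*x) - 4 = (x² + x²) - 4 = 2*x² - 4 = -4 + 2*x²)
o(H, w) = 2*H/(13 + w) (o(H, w) = (2*H)/(13 + w) = 2*H/(13 + w))
o(K(-2), 11) - 92 = 2*(-4 + 2*(-2)²)/(13 + 11) - 92 = 2*(-4 + 2*4)/24 - 92 = 2*(-4 + 8)*(1/24) - 92 = 2*4*(1/24) - 92 = ⅓ - 92 = -275/3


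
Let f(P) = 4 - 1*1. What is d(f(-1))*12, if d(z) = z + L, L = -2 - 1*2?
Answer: -12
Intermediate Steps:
f(P) = 3 (f(P) = 4 - 1 = 3)
L = -4 (L = -2 - 2 = -4)
d(z) = -4 + z (d(z) = z - 4 = -4 + z)
d(f(-1))*12 = (-4 + 3)*12 = -1*12 = -12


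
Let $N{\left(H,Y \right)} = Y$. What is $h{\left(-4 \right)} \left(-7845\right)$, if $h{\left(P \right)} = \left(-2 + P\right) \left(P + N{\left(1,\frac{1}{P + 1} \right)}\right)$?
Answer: $-203970$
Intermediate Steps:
$h{\left(P \right)} = \left(-2 + P\right) \left(P + \frac{1}{1 + P}\right)$ ($h{\left(P \right)} = \left(-2 + P\right) \left(P + \frac{1}{P + 1}\right) = \left(-2 + P\right) \left(P + \frac{1}{1 + P}\right)$)
$h{\left(-4 \right)} \left(-7845\right) = \frac{-2 + \left(-4\right)^{3} - -4 - \left(-4\right)^{2}}{1 - 4} \left(-7845\right) = \frac{-2 - 64 + 4 - 16}{-3} \left(-7845\right) = - \frac{-2 - 64 + 4 - 16}{3} \left(-7845\right) = \left(- \frac{1}{3}\right) \left(-78\right) \left(-7845\right) = 26 \left(-7845\right) = -203970$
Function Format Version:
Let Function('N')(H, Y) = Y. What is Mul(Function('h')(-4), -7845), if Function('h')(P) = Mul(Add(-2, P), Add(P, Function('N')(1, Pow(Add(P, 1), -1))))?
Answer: -203970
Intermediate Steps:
Function('h')(P) = Mul(Add(-2, P), Add(P, Pow(Add(1, P), -1))) (Function('h')(P) = Mul(Add(-2, P), Add(P, Pow(Add(P, 1), -1))) = Mul(Add(-2, P), Add(P, Pow(Add(1, P), -1))))
Mul(Function('h')(-4), -7845) = Mul(Mul(Pow(Add(1, -4), -1), Add(-2, Pow(-4, 3), Mul(-1, -4), Mul(-1, Pow(-4, 2)))), -7845) = Mul(Mul(Pow(-3, -1), Add(-2, -64, 4, Mul(-1, 16))), -7845) = Mul(Mul(Rational(-1, 3), Add(-2, -64, 4, -16)), -7845) = Mul(Mul(Rational(-1, 3), -78), -7845) = Mul(26, -7845) = -203970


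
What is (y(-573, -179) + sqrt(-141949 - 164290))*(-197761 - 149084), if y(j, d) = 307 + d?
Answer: -44396160 - 346845*I*sqrt(306239) ≈ -4.4396e+7 - 1.9194e+8*I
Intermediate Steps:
(y(-573, -179) + sqrt(-141949 - 164290))*(-197761 - 149084) = ((307 - 179) + sqrt(-141949 - 164290))*(-197761 - 149084) = (128 + sqrt(-306239))*(-346845) = (128 + I*sqrt(306239))*(-346845) = -44396160 - 346845*I*sqrt(306239)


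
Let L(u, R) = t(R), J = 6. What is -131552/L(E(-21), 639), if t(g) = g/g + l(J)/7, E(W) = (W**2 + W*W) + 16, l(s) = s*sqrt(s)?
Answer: 6446048/167 - 5525184*sqrt(6)/167 ≈ -42442.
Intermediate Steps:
l(s) = s**(3/2)
E(W) = 16 + 2*W**2 (E(W) = (W**2 + W**2) + 16 = 2*W**2 + 16 = 16 + 2*W**2)
t(g) = 1 + 6*sqrt(6)/7 (t(g) = g/g + 6**(3/2)/7 = 1 + (6*sqrt(6))*(1/7) = 1 + 6*sqrt(6)/7)
L(u, R) = 1 + 6*sqrt(6)/7
-131552/L(E(-21), 639) = -131552/(1 + 6*sqrt(6)/7)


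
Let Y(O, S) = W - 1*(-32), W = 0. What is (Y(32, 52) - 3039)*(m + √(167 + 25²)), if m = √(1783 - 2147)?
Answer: -18042*√22 - 6014*I*√91 ≈ -84625.0 - 57370.0*I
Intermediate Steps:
Y(O, S) = 32 (Y(O, S) = 0 - 1*(-32) = 0 + 32 = 32)
m = 2*I*√91 (m = √(-364) = 2*I*√91 ≈ 19.079*I)
(Y(32, 52) - 3039)*(m + √(167 + 25²)) = (32 - 3039)*(2*I*√91 + √(167 + 25²)) = -3007*(2*I*√91 + √(167 + 625)) = -3007*(2*I*√91 + √792) = -3007*(2*I*√91 + 6*√22) = -3007*(6*√22 + 2*I*√91) = -18042*√22 - 6014*I*√91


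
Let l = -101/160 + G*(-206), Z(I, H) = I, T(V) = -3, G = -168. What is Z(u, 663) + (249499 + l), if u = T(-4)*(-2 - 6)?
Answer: 45460859/160 ≈ 2.8413e+5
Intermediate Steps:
u = 24 (u = -3*(-2 - 6) = -3*(-8) = 24)
l = 5537179/160 (l = -101/160 - 168*(-206) = -101*1/160 + 34608 = -101/160 + 34608 = 5537179/160 ≈ 34607.)
Z(u, 663) + (249499 + l) = 24 + (249499 + 5537179/160) = 24 + 45457019/160 = 45460859/160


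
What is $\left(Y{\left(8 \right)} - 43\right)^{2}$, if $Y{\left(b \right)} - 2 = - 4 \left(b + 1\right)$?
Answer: $5929$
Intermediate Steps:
$Y{\left(b \right)} = -2 - 4 b$ ($Y{\left(b \right)} = 2 - 4 \left(b + 1\right) = 2 - 4 \left(1 + b\right) = 2 - \left(4 + 4 b\right) = -2 - 4 b$)
$\left(Y{\left(8 \right)} - 43\right)^{2} = \left(\left(-2 - 32\right) - 43\right)^{2} = \left(-34 - 43\right)^{2} = \left(-77\right)^{2} = 5929$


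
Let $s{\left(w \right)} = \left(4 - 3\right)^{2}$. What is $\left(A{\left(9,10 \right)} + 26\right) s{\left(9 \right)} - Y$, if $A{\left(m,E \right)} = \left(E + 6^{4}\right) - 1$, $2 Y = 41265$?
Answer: $- \frac{38603}{2} \approx -19302.0$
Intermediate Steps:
$Y = \frac{41265}{2}$ ($Y = \frac{1}{2} \cdot 41265 = \frac{41265}{2} \approx 20633.0$)
$s{\left(w \right)} = 1$ ($s{\left(w \right)} = 1^{2} = 1$)
$A{\left(m,E \right)} = 1295 + E$ ($A{\left(m,E \right)} = \left(E + 1296\right) - 1 = \left(1296 + E\right) - 1 = 1295 + E$)
$\left(A{\left(9,10 \right)} + 26\right) s{\left(9 \right)} - Y = \left(\left(1295 + 10\right) + 26\right) 1 - \frac{41265}{2} = \left(1305 + 26\right) 1 - \frac{41265}{2} = 1331 \cdot 1 - \frac{41265}{2} = 1331 - \frac{41265}{2} = - \frac{38603}{2}$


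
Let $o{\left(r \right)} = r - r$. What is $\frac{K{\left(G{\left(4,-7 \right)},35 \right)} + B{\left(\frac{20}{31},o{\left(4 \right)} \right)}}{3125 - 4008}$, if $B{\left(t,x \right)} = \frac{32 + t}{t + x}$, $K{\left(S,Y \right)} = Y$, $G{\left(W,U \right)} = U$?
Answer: $- \frac{428}{4415} \approx -0.096942$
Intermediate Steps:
$o{\left(r \right)} = 0$
$B{\left(t,x \right)} = \frac{32 + t}{t + x}$
$\frac{K{\left(G{\left(4,-7 \right)},35 \right)} + B{\left(\frac{20}{31},o{\left(4 \right)} \right)}}{3125 - 4008} = \frac{35 + \frac{32 + \frac{20}{31}}{\frac{20}{31} + 0}}{3125 - 4008} = \frac{35 + \frac{32 + 20 \cdot \frac{1}{31}}{20 \cdot \frac{1}{31} + 0}}{-883} = \left(35 + \frac{32 + \frac{20}{31}}{\frac{20}{31} + 0}\right) \left(- \frac{1}{883}\right) = \left(35 + \frac{1}{\frac{20}{31}} \cdot \frac{1012}{31}\right) \left(- \frac{1}{883}\right) = \left(35 + \frac{31}{20} \cdot \frac{1012}{31}\right) \left(- \frac{1}{883}\right) = \left(35 + \frac{253}{5}\right) \left(- \frac{1}{883}\right) = \frac{428}{5} \left(- \frac{1}{883}\right) = - \frac{428}{4415}$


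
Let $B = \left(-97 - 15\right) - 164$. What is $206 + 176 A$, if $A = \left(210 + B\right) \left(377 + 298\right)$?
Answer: $-7840594$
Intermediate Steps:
$B = -276$ ($B = -112 - 164 = -276$)
$A = -44550$ ($A = \left(210 - 276\right) \left(377 + 298\right) = \left(-66\right) 675 = -44550$)
$206 + 176 A = 206 + 176 \left(-44550\right) = 206 - 7840800 = -7840594$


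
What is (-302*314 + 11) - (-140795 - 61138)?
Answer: 107116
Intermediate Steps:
(-302*314 + 11) - (-140795 - 61138) = (-94828 + 11) - 1*(-201933) = -94817 + 201933 = 107116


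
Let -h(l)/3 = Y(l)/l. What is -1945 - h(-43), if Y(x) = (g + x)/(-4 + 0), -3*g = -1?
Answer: -83667/43 ≈ -1945.7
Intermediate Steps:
g = ⅓ (g = -⅓*(-1) = ⅓ ≈ 0.33333)
Y(x) = -1/12 - x/4 (Y(x) = (⅓ + x)/(-4 + 0) = (⅓ + x)/(-4) = (⅓ + x)*(-¼) = -1/12 - x/4)
h(l) = -3*(-1/12 - l/4)/l
-1945 - h(-43) = -1945 - (1 + 3*(-43))/(4*(-43)) = -1945 - (-1)*(1 - 129)/(4*43) = -1945 - (-1)*(-128)/(4*43) = -1945 - 1*32/43 = -1945 - 32/43 = -83667/43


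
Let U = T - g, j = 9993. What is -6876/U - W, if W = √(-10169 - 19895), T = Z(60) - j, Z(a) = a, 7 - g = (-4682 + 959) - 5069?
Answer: 573/1561 - 4*I*√1879 ≈ 0.36707 - 173.39*I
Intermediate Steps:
g = 8799 (g = 7 - ((-4682 + 959) - 5069) = 7 - (-3723 - 5069) = 7 - 1*(-8792) = 7 + 8792 = 8799)
T = -9933 (T = 60 - 1*9993 = 60 - 9993 = -9933)
U = -18732 (U = -9933 - 1*8799 = -9933 - 8799 = -18732)
W = 4*I*√1879 (W = √(-30064) = 4*I*√1879 ≈ 173.39*I)
-6876/U - W = -6876/(-18732) - 4*I*√1879 = -6876*(-1/18732) - 4*I*√1879 = 573/1561 - 4*I*√1879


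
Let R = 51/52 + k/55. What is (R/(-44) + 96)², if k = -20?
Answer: 5835968850625/633428224 ≈ 9213.3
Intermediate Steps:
R = 353/572 (R = 51/52 - 20/55 = 51*(1/52) - 20*1/55 = 51/52 - 4/11 = 353/572 ≈ 0.61713)
(R/(-44) + 96)² = ((353/572)/(-44) + 96)² = ((353/572)*(-1/44) + 96)² = (-353/25168 + 96)² = (2415775/25168)² = 5835968850625/633428224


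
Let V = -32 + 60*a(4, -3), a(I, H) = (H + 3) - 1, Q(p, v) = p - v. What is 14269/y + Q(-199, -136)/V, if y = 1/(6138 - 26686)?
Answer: -26974345841/92 ≈ -2.9320e+8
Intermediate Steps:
a(I, H) = 2 + H (a(I, H) = (3 + H) - 1 = 2 + H)
y = -1/20548 (y = 1/(-20548) = -1/20548 ≈ -4.8667e-5)
V = -92 (V = -32 + 60*(2 - 3) = -32 + 60*(-1) = -32 - 60 = -92)
14269/y + Q(-199, -136)/V = 14269/(-1/20548) + (-199 - 1*(-136))/(-92) = 14269*(-20548) + (-199 + 136)*(-1/92) = -293199412 - 63*(-1/92) = -293199412 + 63/92 = -26974345841/92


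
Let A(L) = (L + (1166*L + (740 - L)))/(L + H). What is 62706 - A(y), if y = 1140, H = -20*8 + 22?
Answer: 30750716/501 ≈ 61379.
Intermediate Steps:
H = -138 (H = -160 + 22 = -138)
A(L) = (740 + 1166*L)/(-138 + L) (A(L) = (L + (1166*L + (740 - L)))/(L - 138) = (L + (740 + 1165*L))/(-138 + L) = (740 + 1166*L)/(-138 + L))
62706 - A(y) = 62706 - 2*(370 + 583*1140)/(-138 + 1140) = 62706 - 2*(370 + 664620)/1002 = 62706 - 2*664990/1002 = 62706 - 1*664990/501 = 62706 - 664990/501 = 30750716/501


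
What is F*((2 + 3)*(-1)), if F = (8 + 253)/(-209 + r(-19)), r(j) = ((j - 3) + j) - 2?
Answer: 145/28 ≈ 5.1786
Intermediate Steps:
r(j) = -5 + 2*j (r(j) = ((-3 + j) + j) - 2 = (-3 + 2*j) - 2 = -5 + 2*j)
F = -29/28 (F = (8 + 253)/(-209 + (-5 + 2*(-19))) = 261/(-209 + (-5 - 38)) = 261/(-209 - 43) = 261/(-252) = 261*(-1/252) = -29/28 ≈ -1.0357)
F*((2 + 3)*(-1)) = -29*(2 + 3)*(-1)/28 = -145*(-1)/28 = -29/28*(-5) = 145/28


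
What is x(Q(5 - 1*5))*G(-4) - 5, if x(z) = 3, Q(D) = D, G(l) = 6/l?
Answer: -19/2 ≈ -9.5000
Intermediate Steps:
x(Q(5 - 1*5))*G(-4) - 5 = 3*(6/(-4)) - 5 = 3*(6*(-1/4)) - 5 = 3*(-3/2) - 5 = -9/2 - 5 = -19/2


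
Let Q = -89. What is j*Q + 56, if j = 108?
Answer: -9556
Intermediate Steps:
j*Q + 56 = 108*(-89) + 56 = -9612 + 56 = -9556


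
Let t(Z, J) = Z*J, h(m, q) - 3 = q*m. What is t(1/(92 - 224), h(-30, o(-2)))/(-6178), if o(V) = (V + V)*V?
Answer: -79/271832 ≈ -0.00029062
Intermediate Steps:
o(V) = 2*V² (o(V) = (2*V)*V = 2*V²)
h(m, q) = 3 + m*q (h(m, q) = 3 + q*m = 3 + m*q)
t(Z, J) = J*Z
t(1/(92 - 224), h(-30, o(-2)))/(-6178) = ((3 - 60*(-2)²)/(92 - 224))/(-6178) = ((3 - 60*4)/(-132))*(-1/6178) = ((3 - 30*8)*(-1/132))*(-1/6178) = ((3 - 240)*(-1/132))*(-1/6178) = -237*(-1/132)*(-1/6178) = (79/44)*(-1/6178) = -79/271832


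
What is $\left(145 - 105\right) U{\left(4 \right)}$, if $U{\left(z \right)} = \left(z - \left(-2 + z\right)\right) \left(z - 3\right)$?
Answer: $80$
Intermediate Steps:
$U{\left(z \right)} = -6 + 2 z$ ($U{\left(z \right)} = 2 \left(-3 + z\right) = -6 + 2 z$)
$\left(145 - 105\right) U{\left(4 \right)} = \left(145 - 105\right) \left(-6 + 2 \cdot 4\right) = 40 \left(-6 + 8\right) = 40 \cdot 2 = 80$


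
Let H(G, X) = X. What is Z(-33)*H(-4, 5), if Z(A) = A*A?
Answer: 5445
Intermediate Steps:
Z(A) = A**2
Z(-33)*H(-4, 5) = (-33)**2*5 = 1089*5 = 5445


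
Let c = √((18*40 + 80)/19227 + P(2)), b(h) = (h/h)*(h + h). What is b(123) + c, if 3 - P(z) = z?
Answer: 246 + √385059129/19227 ≈ 247.02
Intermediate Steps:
P(z) = 3 - z
b(h) = 2*h (b(h) = 1*(2*h) = 2*h)
c = √385059129/19227 (c = √((18*40 + 80)/19227 + (3 - 1*2)) = √((720 + 80)*(1/19227) + (3 - 2)) = √(800*(1/19227) + 1) = √(800/19227 + 1) = √(20027/19227) = √385059129/19227 ≈ 1.0206)
b(123) + c = 2*123 + √385059129/19227 = 246 + √385059129/19227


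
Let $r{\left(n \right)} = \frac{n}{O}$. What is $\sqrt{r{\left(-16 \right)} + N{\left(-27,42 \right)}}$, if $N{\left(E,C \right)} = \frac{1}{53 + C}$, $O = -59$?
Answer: $\frac{\sqrt{8850295}}{5605} \approx 0.53077$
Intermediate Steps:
$r{\left(n \right)} = - \frac{n}{59}$ ($r{\left(n \right)} = \frac{n}{-59} = n \left(- \frac{1}{59}\right) = - \frac{n}{59}$)
$\sqrt{r{\left(-16 \right)} + N{\left(-27,42 \right)}} = \sqrt{\left(- \frac{1}{59}\right) \left(-16\right) + \frac{1}{53 + 42}} = \sqrt{\frac{16}{59} + \frac{1}{95}} = \sqrt{\frac{1579}{5605}} = \frac{\sqrt{8850295}}{5605}$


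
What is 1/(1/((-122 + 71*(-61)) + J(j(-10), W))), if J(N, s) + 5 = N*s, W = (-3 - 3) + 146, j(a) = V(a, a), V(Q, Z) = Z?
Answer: -5858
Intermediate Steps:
j(a) = a
W = 140 (W = -6 + 146 = 140)
J(N, s) = -5 + N*s
1/(1/((-122 + 71*(-61)) + J(j(-10), W))) = 1/(1/((-122 + 71*(-61)) + (-5 - 10*140))) = 1/(1/((-122 - 4331) + (-5 - 1400))) = 1/(1/(-4453 - 1405)) = 1/(1/(-5858)) = 1/(-1/5858) = -5858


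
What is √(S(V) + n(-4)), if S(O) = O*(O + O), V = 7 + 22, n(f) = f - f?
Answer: 29*√2 ≈ 41.012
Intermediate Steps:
n(f) = 0
V = 29
S(O) = 2*O² (S(O) = O*(2*O) = 2*O²)
√(S(V) + n(-4)) = √(2*29² + 0) = √(2*841 + 0) = √(1682 + 0) = √1682 = 29*√2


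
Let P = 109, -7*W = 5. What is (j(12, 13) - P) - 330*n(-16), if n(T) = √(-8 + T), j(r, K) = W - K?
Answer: -859/7 - 660*I*√6 ≈ -122.71 - 1616.7*I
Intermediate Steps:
W = -5/7 (W = -⅐*5 = -5/7 ≈ -0.71429)
j(r, K) = -5/7 - K
(j(12, 13) - P) - 330*n(-16) = ((-5/7 - 1*13) - 1*109) - 330*√(-8 - 16) = ((-5/7 - 13) - 109) - 660*I*√6 = (-96/7 - 109) - 660*I*√6 = -859/7 - 660*I*√6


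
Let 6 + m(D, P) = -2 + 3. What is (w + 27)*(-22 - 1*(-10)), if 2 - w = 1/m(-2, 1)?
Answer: -1752/5 ≈ -350.40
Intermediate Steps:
m(D, P) = -5 (m(D, P) = -6 + (-2 + 3) = -6 + 1 = -5)
w = 11/5 (w = 2 - 1/(-5) = 2 - 1*(-⅕) = 2 + ⅕ = 11/5 ≈ 2.2000)
(w + 27)*(-22 - 1*(-10)) = (11/5 + 27)*(-22 - 1*(-10)) = 146*(-22 + 10)/5 = (146/5)*(-12) = -1752/5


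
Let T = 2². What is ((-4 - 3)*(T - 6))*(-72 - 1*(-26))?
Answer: -644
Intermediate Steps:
T = 4
((-4 - 3)*(T - 6))*(-72 - 1*(-26)) = ((-4 - 3)*(4 - 6))*(-72 - 1*(-26)) = (-7*(-2))*(-72 + 26) = 14*(-46) = -644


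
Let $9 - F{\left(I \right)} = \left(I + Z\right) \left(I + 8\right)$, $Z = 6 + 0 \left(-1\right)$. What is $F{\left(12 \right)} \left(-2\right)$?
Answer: $702$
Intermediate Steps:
$Z = 6$ ($Z = 6 + 0 = 6$)
$F{\left(I \right)} = 9 - \left(6 + I\right) \left(8 + I\right)$ ($F{\left(I \right)} = 9 - \left(I + 6\right) \left(I + 8\right) = 9 - \left(6 + I\right) \left(8 + I\right)$)
$F{\left(12 \right)} \left(-2\right) = \left(-39 - 12^{2} - 168\right) \left(-2\right) = \left(-39 - 144 - 168\right) \left(-2\right) = \left(-351\right) \left(-2\right) = 702$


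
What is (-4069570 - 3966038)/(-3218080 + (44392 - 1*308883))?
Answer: 2678536/1160857 ≈ 2.3074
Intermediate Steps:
(-4069570 - 3966038)/(-3218080 + (44392 - 1*308883)) = -8035608/(-3218080 + (44392 - 308883)) = -8035608/(-3218080 - 264491) = -8035608/(-3482571) = -8035608*(-1/3482571) = 2678536/1160857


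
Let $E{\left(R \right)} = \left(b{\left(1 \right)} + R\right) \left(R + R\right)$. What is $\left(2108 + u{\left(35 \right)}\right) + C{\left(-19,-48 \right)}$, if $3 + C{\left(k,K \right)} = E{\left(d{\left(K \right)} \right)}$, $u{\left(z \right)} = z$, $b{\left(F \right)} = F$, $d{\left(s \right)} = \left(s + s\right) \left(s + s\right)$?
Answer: $169889884$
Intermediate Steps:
$d{\left(s \right)} = 4 s^{2}$ ($d{\left(s \right)} = 2 s 2 s = 4 s^{2}$)
$E{\left(R \right)} = 2 R \left(1 + R\right)$ ($E{\left(R \right)} = \left(1 + R\right) \left(R + R\right) = \left(1 + R\right) 2 R = 2 R \left(1 + R\right)$)
$C{\left(k,K \right)} = -3 + 8 K^{2} \left(1 + 4 K^{2}\right)$ ($C{\left(k,K \right)} = -3 + 2 \cdot 4 K^{2} \left(1 + 4 K^{2}\right) = -3 + 8 K^{2} \left(1 + 4 K^{2}\right)$)
$\left(2108 + u{\left(35 \right)}\right) + C{\left(-19,-48 \right)} = \left(2108 + 35\right) + \left(-3 + 8 \left(-48\right)^{2} + 32 \left(-48\right)^{4}\right) = 2143 + \left(-3 + 8 \cdot 2304 + 32 \cdot 5308416\right) = 2143 + \left(-3 + 18432 + 169869312\right) = 2143 + 169887741 = 169889884$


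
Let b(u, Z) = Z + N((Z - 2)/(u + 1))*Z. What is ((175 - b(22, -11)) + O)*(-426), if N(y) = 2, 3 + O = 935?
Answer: -485640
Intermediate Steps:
O = 932 (O = -3 + 935 = 932)
b(u, Z) = 3*Z (b(u, Z) = Z + 2*Z = 3*Z)
((175 - b(22, -11)) + O)*(-426) = ((175 - 3*(-11)) + 932)*(-426) = ((175 - 1*(-33)) + 932)*(-426) = ((175 + 33) + 932)*(-426) = (208 + 932)*(-426) = 1140*(-426) = -485640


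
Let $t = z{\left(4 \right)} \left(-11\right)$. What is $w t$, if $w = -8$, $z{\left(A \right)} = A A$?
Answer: $1408$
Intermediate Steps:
$z{\left(A \right)} = A^{2}$
$t = -176$ ($t = 4^{2} \left(-11\right) = 16 \left(-11\right) = -176$)
$w t = \left(-8\right) \left(-176\right) = 1408$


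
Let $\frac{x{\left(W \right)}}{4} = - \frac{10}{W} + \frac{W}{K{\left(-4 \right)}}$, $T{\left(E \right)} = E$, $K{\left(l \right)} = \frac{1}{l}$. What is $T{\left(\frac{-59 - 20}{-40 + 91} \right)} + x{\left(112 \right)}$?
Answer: $- \frac{1280849}{714} \approx -1793.9$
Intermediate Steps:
$x{\left(W \right)} = - \frac{40}{W} - 16 W$ ($x{\left(W \right)} = 4 \left(- \frac{10}{W} + \frac{W}{\frac{1}{-4}}\right) = 4 \left(- \frac{10}{W} + \frac{W}{- \frac{1}{4}}\right) = 4 \left(- \frac{10}{W} + W \left(-4\right)\right) = 4 \left(- \frac{10}{W} - 4 W\right) = - \frac{40}{W} - 16 W$)
$T{\left(\frac{-59 - 20}{-40 + 91} \right)} + x{\left(112 \right)} = \frac{-59 - 20}{-40 + 91} - \left(1792 + \frac{40}{112}\right) = - \frac{79}{51} - \frac{25093}{14} = - \frac{1280849}{714}$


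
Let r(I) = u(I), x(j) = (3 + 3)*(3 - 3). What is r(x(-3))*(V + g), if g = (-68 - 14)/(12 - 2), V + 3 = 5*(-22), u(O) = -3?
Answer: 1818/5 ≈ 363.60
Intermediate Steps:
x(j) = 0 (x(j) = 6*0 = 0)
V = -113 (V = -3 + 5*(-22) = -3 - 110 = -113)
r(I) = -3
g = -41/5 (g = -82/10 = -82*1/10 = -41/5 ≈ -8.2000)
r(x(-3))*(V + g) = -3*(-113 - 41/5) = -3*(-606/5) = 1818/5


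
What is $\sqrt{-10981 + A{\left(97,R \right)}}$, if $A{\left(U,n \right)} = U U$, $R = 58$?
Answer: $2 i \sqrt{393} \approx 39.648 i$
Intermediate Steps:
$A{\left(U,n \right)} = U^{2}$
$\sqrt{-10981 + A{\left(97,R \right)}} = \sqrt{-10981 + 97^{2}} = \sqrt{-10981 + 9409} = \sqrt{-1572} = 2 i \sqrt{393}$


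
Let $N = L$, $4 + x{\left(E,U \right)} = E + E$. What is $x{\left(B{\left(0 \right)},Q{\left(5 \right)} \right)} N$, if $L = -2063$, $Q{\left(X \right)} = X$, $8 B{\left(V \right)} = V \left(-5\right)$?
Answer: $8252$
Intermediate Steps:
$B{\left(V \right)} = - \frac{5 V}{8}$ ($B{\left(V \right)} = \frac{V \left(-5\right)}{8} = \frac{\left(-5\right) V}{8} = - \frac{5 V}{8}$)
$x{\left(E,U \right)} = -4 + 2 E$ ($x{\left(E,U \right)} = -4 + \left(E + E\right) = -4 + 2 E$)
$N = -2063$
$x{\left(B{\left(0 \right)},Q{\left(5 \right)} \right)} N = \left(-4 + 2 \left(\left(- \frac{5}{8}\right) 0\right)\right) \left(-2063\right) = \left(-4 + 2 \cdot 0\right) \left(-2063\right) = \left(-4 + 0\right) \left(-2063\right) = \left(-4\right) \left(-2063\right) = 8252$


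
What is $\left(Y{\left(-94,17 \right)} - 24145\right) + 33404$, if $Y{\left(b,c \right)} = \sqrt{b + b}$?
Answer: $9259 + 2 i \sqrt{47} \approx 9259.0 + 13.711 i$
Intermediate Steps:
$Y{\left(b,c \right)} = \sqrt{2} \sqrt{b}$ ($Y{\left(b,c \right)} = \sqrt{2 b} = \sqrt{2} \sqrt{b}$)
$\left(Y{\left(-94,17 \right)} - 24145\right) + 33404 = \left(\sqrt{2} \sqrt{-94} - 24145\right) + 33404 = \left(\sqrt{2} i \sqrt{94} - 24145\right) + 33404 = \left(2 i \sqrt{47} - 24145\right) + 33404 = \left(-24145 + 2 i \sqrt{47}\right) + 33404 = 9259 + 2 i \sqrt{47}$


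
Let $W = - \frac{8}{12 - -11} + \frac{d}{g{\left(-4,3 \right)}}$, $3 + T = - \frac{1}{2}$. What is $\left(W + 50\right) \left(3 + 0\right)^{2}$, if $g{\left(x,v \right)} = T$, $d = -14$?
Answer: $\frac{11106}{23} \approx 482.87$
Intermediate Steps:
$T = - \frac{7}{2}$ ($T = -3 - \frac{1}{2} = - \frac{7}{2} \approx -3.5$)
$g{\left(x,v \right)} = - \frac{7}{2}$
$W = \frac{84}{23}$ ($W = - \frac{8}{12 - -11} - \frac{14}{- \frac{7}{2}} = - \frac{8}{12 + 11} - -4 = - \frac{8}{23} + 4 = \frac{84}{23} \approx 3.6522$)
$\left(W + 50\right) \left(3 + 0\right)^{2} = \left(\frac{84}{23} + 50\right) \left(3 + 0\right)^{2} = \frac{1234 \cdot 3^{2}}{23} = \frac{1234}{23} \cdot 9 = \frac{11106}{23}$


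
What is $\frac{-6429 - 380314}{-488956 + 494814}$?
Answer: $- \frac{386743}{5858} \approx -66.02$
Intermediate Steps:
$\frac{-6429 - 380314}{-488956 + 494814} = - \frac{386743}{5858}$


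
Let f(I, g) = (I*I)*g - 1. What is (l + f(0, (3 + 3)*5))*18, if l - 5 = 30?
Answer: 612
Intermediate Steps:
l = 35 (l = 5 + 30 = 35)
f(I, g) = -1 + g*I**2 (f(I, g) = I**2*g - 1 = g*I**2 - 1 = -1 + g*I**2)
(l + f(0, (3 + 3)*5))*18 = (35 + (-1 + ((3 + 3)*5)*0**2))*18 = (35 + (-1 + (6*5)*0))*18 = (35 + (-1 + 30*0))*18 = (35 + (-1 + 0))*18 = (35 - 1)*18 = 34*18 = 612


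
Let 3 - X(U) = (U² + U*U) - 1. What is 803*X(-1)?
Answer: 1606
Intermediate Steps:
X(U) = 4 - 2*U² (X(U) = 3 - ((U² + U*U) - 1) = 3 - ((U² + U²) - 1) = 3 - (2*U² - 1) = 3 - (-1 + 2*U²) = 3 + (1 - 2*U²) = 4 - 2*U²)
803*X(-1) = 803*(4 - 2*(-1)²) = 803*(4 - 2*1) = 803*(4 - 2) = 803*2 = 1606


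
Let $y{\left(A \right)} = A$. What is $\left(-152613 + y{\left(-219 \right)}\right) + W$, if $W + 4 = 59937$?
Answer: $-92899$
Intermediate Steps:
$W = 59933$ ($W = -4 + 59937 = 59933$)
$\left(-152613 + y{\left(-219 \right)}\right) + W = \left(-152613 - 219\right) + 59933 = -152832 + 59933 = -92899$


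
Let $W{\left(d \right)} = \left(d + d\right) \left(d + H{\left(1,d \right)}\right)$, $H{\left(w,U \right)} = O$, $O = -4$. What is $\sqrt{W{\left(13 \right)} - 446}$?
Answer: $2 i \sqrt{53} \approx 14.56 i$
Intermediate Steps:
$H{\left(w,U \right)} = -4$
$W{\left(d \right)} = 2 d \left(-4 + d\right)$ ($W{\left(d \right)} = \left(d + d\right) \left(d - 4\right) = 2 d \left(-4 + d\right)$)
$\sqrt{W{\left(13 \right)} - 446} = \sqrt{2 \cdot 13 \left(-4 + 13\right) - 446} = \sqrt{2 \cdot 13 \cdot 9 - 446} = \sqrt{234 - 446} = \sqrt{-212} = 2 i \sqrt{53}$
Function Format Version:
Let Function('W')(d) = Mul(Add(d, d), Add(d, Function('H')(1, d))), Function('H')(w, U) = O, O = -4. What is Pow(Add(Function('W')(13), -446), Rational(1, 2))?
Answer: Mul(2, I, Pow(53, Rational(1, 2))) ≈ Mul(14.560, I)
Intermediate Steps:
Function('H')(w, U) = -4
Function('W')(d) = Mul(2, d, Add(-4, d)) (Function('W')(d) = Mul(Add(d, d), Add(d, -4)) = Mul(Mul(2, d), Add(-4, d)) = Mul(2, d, Add(-4, d)))
Pow(Add(Function('W')(13), -446), Rational(1, 2)) = Pow(Add(Mul(2, 13, Add(-4, 13)), -446), Rational(1, 2)) = Pow(Add(Mul(2, 13, 9), -446), Rational(1, 2)) = Pow(Add(234, -446), Rational(1, 2)) = Pow(-212, Rational(1, 2)) = Mul(2, I, Pow(53, Rational(1, 2)))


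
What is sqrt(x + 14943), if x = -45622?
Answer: I*sqrt(30679) ≈ 175.15*I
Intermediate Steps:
sqrt(x + 14943) = sqrt(-45622 + 14943) = sqrt(-30679) = I*sqrt(30679)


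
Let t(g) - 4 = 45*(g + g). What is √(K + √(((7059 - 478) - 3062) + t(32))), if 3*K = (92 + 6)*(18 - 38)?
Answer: √(-5880 + 9*√6403)/3 ≈ 23.944*I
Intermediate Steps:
t(g) = 4 + 90*g (t(g) = 4 + 45*(g + g) = 4 + 45*(2*g) = 4 + 90*g)
K = -1960/3 (K = ((92 + 6)*(18 - 38))/3 = (98*(-20))/3 = (⅓)*(-1960) = -1960/3 ≈ -653.33)
√(K + √(((7059 - 478) - 3062) + t(32))) = √(-1960/3 + √(((7059 - 478) - 3062) + (4 + 90*32))) = √(-1960/3 + √((6581 - 3062) + (4 + 2880))) = √(-1960/3 + √(3519 + 2884)) = √(-1960/3 + √6403)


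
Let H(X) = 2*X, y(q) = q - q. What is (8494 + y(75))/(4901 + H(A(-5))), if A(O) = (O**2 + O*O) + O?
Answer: 274/161 ≈ 1.7019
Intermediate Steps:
y(q) = 0
A(O) = O + 2*O**2 (A(O) = (O**2 + O**2) + O = 2*O**2 + O = O + 2*O**2)
(8494 + y(75))/(4901 + H(A(-5))) = (8494 + 0)/(4901 + 2*(-5*(1 + 2*(-5)))) = 8494/(4901 + 2*(-5*(1 - 10))) = 8494/(4901 + 2*(-5*(-9))) = 8494/(4901 + 2*45) = 8494/(4901 + 90) = 8494/4991 = 8494*(1/4991) = 274/161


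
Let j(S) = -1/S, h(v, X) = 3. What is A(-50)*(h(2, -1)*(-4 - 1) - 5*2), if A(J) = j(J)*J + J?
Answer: 1275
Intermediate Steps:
A(J) = -1 + J (A(J) = (-1/J)*J + J = -1 + J)
A(-50)*(h(2, -1)*(-4 - 1) - 5*2) = (-1 - 50)*(3*(-4 - 1) - 5*2) = -51*(3*(-5) - 10) = -51*(-15 - 10) = -51*(-25) = 1275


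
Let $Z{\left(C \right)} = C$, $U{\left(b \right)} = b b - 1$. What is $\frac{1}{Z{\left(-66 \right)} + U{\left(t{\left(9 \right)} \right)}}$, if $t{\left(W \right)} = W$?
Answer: $\frac{1}{14} \approx 0.071429$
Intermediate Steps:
$U{\left(b \right)} = -1 + b^{2}$ ($U{\left(b \right)} = b^{2} - 1 = -1 + b^{2}$)
$\frac{1}{Z{\left(-66 \right)} + U{\left(t{\left(9 \right)} \right)}} = \frac{1}{-66 - \left(1 - 9^{2}\right)} = \frac{1}{-66 + \left(-1 + 81\right)} = \frac{1}{-66 + 80} = \frac{1}{14}$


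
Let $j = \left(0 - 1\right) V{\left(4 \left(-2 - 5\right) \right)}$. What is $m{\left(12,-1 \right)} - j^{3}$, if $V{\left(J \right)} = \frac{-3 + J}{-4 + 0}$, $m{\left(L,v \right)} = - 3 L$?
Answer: $\frac{27487}{64} \approx 429.48$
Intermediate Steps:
$V{\left(J \right)} = \frac{3}{4} - \frac{J}{4}$ ($V{\left(J \right)} = \frac{-3 + J}{-4} = \left(-3 + J\right) \left(- \frac{1}{4}\right) = \frac{3}{4} - \frac{J}{4}$)
$j = - \frac{31}{4}$ ($j = \left(0 - 1\right) \left(\frac{3}{4} - \frac{4 \left(-2 - 5\right)}{4}\right) = \left(0 + \left(-5 + 4\right)\right) \left(\frac{3}{4} - \frac{4 \left(-7\right)}{4}\right) = \left(0 - 1\right) \left(\frac{3}{4} - -7\right) = - (\frac{3}{4} + 7) = \left(-1\right) \frac{31}{4} = - \frac{31}{4} \approx -7.75$)
$m{\left(12,-1 \right)} - j^{3} = \left(-3\right) 12 - \left(- \frac{31}{4}\right)^{3} = -36 - - \frac{29791}{64} = -36 + \frac{29791}{64} = \frac{27487}{64}$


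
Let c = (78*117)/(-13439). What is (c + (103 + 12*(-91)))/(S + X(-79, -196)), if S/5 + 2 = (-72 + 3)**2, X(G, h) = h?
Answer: -13300297/317146961 ≈ -0.041937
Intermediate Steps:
S = 23795 (S = -10 + 5*(-72 + 3)**2 = -10 + 5*(-69)**2 = -10 + 5*4761 = -10 + 23805 = 23795)
c = -9126/13439 (c = 9126*(-1/13439) = -9126/13439 ≈ -0.67907)
(c + (103 + 12*(-91)))/(S + X(-79, -196)) = (-9126/13439 + (103 + 12*(-91)))/(23795 - 196) = (-9126/13439 + (103 - 1092))/23599 = (-9126/13439 - 989)*(1/23599) = -13300297/13439*1/23599 = -13300297/317146961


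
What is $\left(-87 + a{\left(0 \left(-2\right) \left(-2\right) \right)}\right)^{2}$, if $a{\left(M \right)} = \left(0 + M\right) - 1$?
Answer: $7744$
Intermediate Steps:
$a{\left(M \right)} = -1 + M$ ($a{\left(M \right)} = M - 1 = -1 + M$)
$\left(-87 + a{\left(0 \left(-2\right) \left(-2\right) \right)}\right)^{2} = \left(-87 - \left(1 - 0 \left(-2\right) \left(-2\right)\right)\right)^{2} = \left(-87 + \left(-1 + 0 \left(-2\right)\right)\right)^{2} = \left(-87 + \left(-1 + 0\right)\right)^{2} = \left(-87 - 1\right)^{2} = \left(-88\right)^{2} = 7744$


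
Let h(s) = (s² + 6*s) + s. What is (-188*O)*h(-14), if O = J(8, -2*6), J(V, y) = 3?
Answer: -55272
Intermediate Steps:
O = 3
h(s) = s² + 7*s
(-188*O)*h(-14) = (-188*3)*(-14*(7 - 14)) = -(-7896)*(-7) = -564*98 = -55272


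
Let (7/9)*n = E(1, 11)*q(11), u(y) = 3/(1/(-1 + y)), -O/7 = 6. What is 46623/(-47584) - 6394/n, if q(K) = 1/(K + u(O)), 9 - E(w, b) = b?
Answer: -125656535255/428256 ≈ -2.9341e+5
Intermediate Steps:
O = -42 (O = -7*6 = -42)
u(y) = -3 + 3*y (u(y) = 3*(-1 + y) = -3 + 3*y)
E(w, b) = 9 - b
q(K) = 1/(-129 + K) (q(K) = 1/(K + (-3 + 3*(-42))) = 1/(K + (-3 - 126)) = 1/(K - 129) = 1/(-129 + K))
n = 9/413 (n = 9*((9 - 1*11)/(-129 + 11))/7 = 9*((9 - 11)/(-118))/7 = 9*(-2*(-1/118))/7 = (9/7)*(1/59) = 9/413 ≈ 0.021792)
46623/(-47584) - 6394/n = 46623/(-47584) - 6394/9/413 = 46623*(-1/47584) - 6394*413/9 = -46623/47584 - 2640722/9 = -125656535255/428256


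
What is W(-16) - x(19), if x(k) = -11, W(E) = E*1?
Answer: -5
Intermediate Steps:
W(E) = E
W(-16) - x(19) = -16 - 1*(-11) = -16 + 11 = -5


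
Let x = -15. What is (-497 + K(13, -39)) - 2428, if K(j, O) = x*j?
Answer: -3120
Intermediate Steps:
K(j, O) = -15*j
(-497 + K(13, -39)) - 2428 = (-497 - 15*13) - 2428 = (-497 - 195) - 2428 = -692 - 2428 = -3120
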